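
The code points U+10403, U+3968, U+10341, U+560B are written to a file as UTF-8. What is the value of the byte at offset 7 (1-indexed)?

1-indexed offset 7 is 0-indexed offset 6.
U+10403 → 4-byte form F0 90 90 83 at offsets 0–3.
U+3968 → 3-byte form E3 A5 A8 at offsets 4–6.
Offset 6 falls in char 2's range; it's byte 3 of E3 A5 A8 = 0xA8.

0xA8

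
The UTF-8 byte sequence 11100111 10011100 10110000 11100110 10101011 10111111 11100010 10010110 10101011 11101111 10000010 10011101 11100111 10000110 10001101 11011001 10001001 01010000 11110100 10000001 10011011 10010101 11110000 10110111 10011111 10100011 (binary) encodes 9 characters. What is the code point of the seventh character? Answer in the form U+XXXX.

U+0050

Offset 0: leading byte 0xE7 = 11100111 → 3-byte char #1 = E7 9C B0.
Offset 3: leading byte 0xE6 = 11100110 → 3-byte char #2 = E6 AB BF.
Offset 6: leading byte 0xE2 = 11100010 → 3-byte char #3 = E2 96 AB.
Offset 9: leading byte 0xEF = 11101111 → 3-byte char #4 = EF 82 9D.
Offset 12: leading byte 0xE7 = 11100111 → 3-byte char #5 = E7 86 8D.
Offset 15: leading byte 0xD9 = 11011001 → 2-byte char #6 = D9 89.
Offset 17: leading byte 0x50 = 01010000 → 1-byte char #7 = 50.
Leading byte 0x50 = 01010000 matches 0xxxxxxx → 1-byte sequence.
Byte 1: 0x50 = 01010000, payload 1010000 (7 bits).
Concatenate: 1010000 = 0x50 (7 bits → U+0050).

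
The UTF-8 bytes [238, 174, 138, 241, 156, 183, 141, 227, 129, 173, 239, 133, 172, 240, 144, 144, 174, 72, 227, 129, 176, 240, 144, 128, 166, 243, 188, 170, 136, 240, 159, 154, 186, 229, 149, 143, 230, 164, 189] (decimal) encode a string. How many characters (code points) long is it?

12

Byte at offset 0: 0xEE = 11101110 → 3-byte char (#1). Advance 3.
Byte at offset 3: 0xF1 = 11110001 → 4-byte char (#2). Advance 4.
Byte at offset 7: 0xE3 = 11100011 → 3-byte char (#3). Advance 3.
Byte at offset 10: 0xEF = 11101111 → 3-byte char (#4). Advance 3.
Byte at offset 13: 0xF0 = 11110000 → 4-byte char (#5). Advance 4.
Byte at offset 17: 0x48 = 01001000 → 1-byte char (#6). Advance 1.
Byte at offset 18: 0xE3 = 11100011 → 3-byte char (#7). Advance 3.
Byte at offset 21: 0xF0 = 11110000 → 4-byte char (#8). Advance 4.
Byte at offset 25: 0xF3 = 11110011 → 4-byte char (#9). Advance 4.
Byte at offset 29: 0xF0 = 11110000 → 4-byte char (#10). Advance 4.
Byte at offset 33: 0xE5 = 11100101 → 3-byte char (#11). Advance 3.
Byte at offset 36: 0xE6 = 11100110 → 3-byte char (#12). Advance 3.
Reached end at offset 39 after 12 code points.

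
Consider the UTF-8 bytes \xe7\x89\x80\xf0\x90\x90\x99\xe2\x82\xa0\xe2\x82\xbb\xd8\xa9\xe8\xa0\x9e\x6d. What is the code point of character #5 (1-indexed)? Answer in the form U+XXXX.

Offset 0: leading byte 0xE7 = 11100111 → 3-byte char #1 = E7 89 80.
Offset 3: leading byte 0xF0 = 11110000 → 4-byte char #2 = F0 90 90 99.
Offset 7: leading byte 0xE2 = 11100010 → 3-byte char #3 = E2 82 A0.
Offset 10: leading byte 0xE2 = 11100010 → 3-byte char #4 = E2 82 BB.
Offset 13: leading byte 0xD8 = 11011000 → 2-byte char #5 = D8 A9.
Leading byte 0xD8 = 11011000 matches 110xxxxx → 2-byte sequence.
Byte 1: 0xD8 = 11011000, payload 11000 (5 bits).
Byte 2: 0xA9 = 10101001 (10xxxxxx ✓), payload 101001.
Concatenate: 11000101001 = 0x629 (11 bits → U+0629).

U+0629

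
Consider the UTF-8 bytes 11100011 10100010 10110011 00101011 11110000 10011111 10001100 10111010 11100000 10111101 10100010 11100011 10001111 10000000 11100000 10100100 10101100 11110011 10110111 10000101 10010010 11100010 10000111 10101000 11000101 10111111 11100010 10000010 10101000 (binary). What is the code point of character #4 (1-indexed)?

U+0F62

Offset 0: leading byte 0xE3 = 11100011 → 3-byte char #1 = E3 A2 B3.
Offset 3: leading byte 0x2B = 00101011 → 1-byte char #2 = 2B.
Offset 4: leading byte 0xF0 = 11110000 → 4-byte char #3 = F0 9F 8C BA.
Offset 8: leading byte 0xE0 = 11100000 → 3-byte char #4 = E0 BD A2.
Leading byte 0xE0 = 11100000 matches 1110xxxx → 3-byte sequence.
Byte 1: 0xE0 = 11100000, payload 0000 (4 bits).
Byte 2: 0xBD = 10111101 (10xxxxxx ✓), payload 111101.
Byte 3: 0xA2 = 10100010 (10xxxxxx ✓), payload 100010.
Concatenate: 0000111101100010 = 0xF62 (16 bits → U+0F62).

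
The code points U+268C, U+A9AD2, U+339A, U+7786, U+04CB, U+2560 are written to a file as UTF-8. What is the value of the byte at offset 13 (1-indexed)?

0x86

1-indexed offset 13 is 0-indexed offset 12.
U+268C → 3-byte form E2 9A 8C at offsets 0–2.
U+A9AD2 → 4-byte form F2 A9 AB 92 at offsets 3–6.
U+339A → 3-byte form E3 8E 9A at offsets 7–9.
U+7786 → 3-byte form E7 9E 86 at offsets 10–12.
Offset 12 falls in char 4's range; it's byte 3 of E7 9E 86 = 0x86.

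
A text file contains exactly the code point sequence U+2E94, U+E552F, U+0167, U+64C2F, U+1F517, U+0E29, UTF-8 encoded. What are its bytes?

U+2E94: 3-byte form → E2 BA 94.
U+E552F: 4-byte form → F3 A5 94 AF.
U+0167: 2-byte form → C5 A7.
U+64C2F: 4-byte form → F1 A4 B0 AF.
U+1F517: 4-byte form → F0 9F 94 97.
U+0E29: 3-byte form → E0 B8 A9.
Concatenated (20 bytes): E2 BA 94 F3 A5 94 AF C5 A7 F1 A4 B0 AF F0 9F 94 97 E0 B8 A9.

E2 BA 94 F3 A5 94 AF C5 A7 F1 A4 B0 AF F0 9F 94 97 E0 B8 A9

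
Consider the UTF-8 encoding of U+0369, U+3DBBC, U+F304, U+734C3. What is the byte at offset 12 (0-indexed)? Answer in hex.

0x83

U+0369 → 2-byte form CD A9 at offsets 0–1.
U+3DBBC → 4-byte form F0 BD AE BC at offsets 2–5.
U+F304 → 3-byte form EF 8C 84 at offsets 6–8.
U+734C3 → 4-byte form F1 B3 93 83 at offsets 9–12.
Offset 12 falls in char 4's range; it's byte 4 of F1 B3 93 83 = 0x83.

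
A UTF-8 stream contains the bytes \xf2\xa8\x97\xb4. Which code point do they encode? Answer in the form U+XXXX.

U+A85F4

Leading byte 0xF2 = 11110010 matches 11110xxx → 4-byte sequence.
Byte 1: 0xF2 = 11110010, payload 010 (3 bits).
Byte 2: 0xA8 = 10101000 (10xxxxxx ✓), payload 101000.
Byte 3: 0x97 = 10010111 (10xxxxxx ✓), payload 010111.
Byte 4: 0xB4 = 10110100 (10xxxxxx ✓), payload 110100.
Concatenate: 010101000010111110100 = 0xA85F4 (21 bits → U+A85F4).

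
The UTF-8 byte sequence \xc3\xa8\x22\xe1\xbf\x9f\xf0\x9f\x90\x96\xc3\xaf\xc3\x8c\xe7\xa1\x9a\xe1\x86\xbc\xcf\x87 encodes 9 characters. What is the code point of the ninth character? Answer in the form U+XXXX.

Offset 0: leading byte 0xC3 = 11000011 → 2-byte char #1 = C3 A8.
Offset 2: leading byte 0x22 = 00100010 → 1-byte char #2 = 22.
Offset 3: leading byte 0xE1 = 11100001 → 3-byte char #3 = E1 BF 9F.
Offset 6: leading byte 0xF0 = 11110000 → 4-byte char #4 = F0 9F 90 96.
Offset 10: leading byte 0xC3 = 11000011 → 2-byte char #5 = C3 AF.
Offset 12: leading byte 0xC3 = 11000011 → 2-byte char #6 = C3 8C.
Offset 14: leading byte 0xE7 = 11100111 → 3-byte char #7 = E7 A1 9A.
Offset 17: leading byte 0xE1 = 11100001 → 3-byte char #8 = E1 86 BC.
Offset 20: leading byte 0xCF = 11001111 → 2-byte char #9 = CF 87.
Leading byte 0xCF = 11001111 matches 110xxxxx → 2-byte sequence.
Byte 1: 0xCF = 11001111, payload 01111 (5 bits).
Byte 2: 0x87 = 10000111 (10xxxxxx ✓), payload 000111.
Concatenate: 01111000111 = 0x3C7 (11 bits → U+03C7).

U+03C7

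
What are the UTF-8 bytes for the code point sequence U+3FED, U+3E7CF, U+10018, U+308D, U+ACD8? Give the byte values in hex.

U+3FED: 3-byte form → E3 BF AD.
U+3E7CF: 4-byte form → F0 BE 9F 8F.
U+10018: 4-byte form → F0 90 80 98.
U+308D: 3-byte form → E3 82 8D.
U+ACD8: 3-byte form → EA B3 98.
Concatenated (17 bytes): E3 BF AD F0 BE 9F 8F F0 90 80 98 E3 82 8D EA B3 98.

E3 BF AD F0 BE 9F 8F F0 90 80 98 E3 82 8D EA B3 98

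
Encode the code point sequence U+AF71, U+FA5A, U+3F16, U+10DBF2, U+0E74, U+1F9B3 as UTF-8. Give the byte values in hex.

U+AF71: 3-byte form → EA BD B1.
U+FA5A: 3-byte form → EF A9 9A.
U+3F16: 3-byte form → E3 BC 96.
U+10DBF2: 4-byte form → F4 8D AF B2.
U+0E74: 3-byte form → E0 B9 B4.
U+1F9B3: 4-byte form → F0 9F A6 B3.
Concatenated (20 bytes): EA BD B1 EF A9 9A E3 BC 96 F4 8D AF B2 E0 B9 B4 F0 9F A6 B3.

EA BD B1 EF A9 9A E3 BC 96 F4 8D AF B2 E0 B9 B4 F0 9F A6 B3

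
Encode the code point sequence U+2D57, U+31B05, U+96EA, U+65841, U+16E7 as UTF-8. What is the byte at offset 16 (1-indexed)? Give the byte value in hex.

0x9B

1-indexed offset 16 is 0-indexed offset 15.
U+2D57 → 3-byte form E2 B5 97 at offsets 0–2.
U+31B05 → 4-byte form F0 B1 AC 85 at offsets 3–6.
U+96EA → 3-byte form E9 9B AA at offsets 7–9.
U+65841 → 4-byte form F1 A5 A1 81 at offsets 10–13.
U+16E7 → 3-byte form E1 9B A7 at offsets 14–16.
Offset 15 falls in char 5's range; it's byte 2 of E1 9B A7 = 0x9B.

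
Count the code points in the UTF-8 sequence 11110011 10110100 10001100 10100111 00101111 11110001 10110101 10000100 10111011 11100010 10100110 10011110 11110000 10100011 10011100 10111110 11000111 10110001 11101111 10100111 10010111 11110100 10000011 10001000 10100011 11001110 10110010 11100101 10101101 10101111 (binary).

10

Byte at offset 0: 0xF3 = 11110011 → 4-byte char (#1). Advance 4.
Byte at offset 4: 0x2F = 00101111 → 1-byte char (#2). Advance 1.
Byte at offset 5: 0xF1 = 11110001 → 4-byte char (#3). Advance 4.
Byte at offset 9: 0xE2 = 11100010 → 3-byte char (#4). Advance 3.
Byte at offset 12: 0xF0 = 11110000 → 4-byte char (#5). Advance 4.
Byte at offset 16: 0xC7 = 11000111 → 2-byte char (#6). Advance 2.
Byte at offset 18: 0xEF = 11101111 → 3-byte char (#7). Advance 3.
Byte at offset 21: 0xF4 = 11110100 → 4-byte char (#8). Advance 4.
Byte at offset 25: 0xCE = 11001110 → 2-byte char (#9). Advance 2.
Byte at offset 27: 0xE5 = 11100101 → 3-byte char (#10). Advance 3.
Reached end at offset 30 after 10 code points.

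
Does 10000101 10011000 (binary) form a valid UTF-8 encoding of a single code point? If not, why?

invalid (continuation byte with no leading byte)

Byte 0x85 = 10000101 has the form 10xxxxxx — a continuation byte — but there is no preceding leading byte.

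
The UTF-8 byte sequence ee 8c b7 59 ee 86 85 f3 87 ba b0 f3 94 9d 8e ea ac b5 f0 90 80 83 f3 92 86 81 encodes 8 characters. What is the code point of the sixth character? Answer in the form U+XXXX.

U+AB35

Offset 0: leading byte 0xEE = 11101110 → 3-byte char #1 = EE 8C B7.
Offset 3: leading byte 0x59 = 01011001 → 1-byte char #2 = 59.
Offset 4: leading byte 0xEE = 11101110 → 3-byte char #3 = EE 86 85.
Offset 7: leading byte 0xF3 = 11110011 → 4-byte char #4 = F3 87 BA B0.
Offset 11: leading byte 0xF3 = 11110011 → 4-byte char #5 = F3 94 9D 8E.
Offset 15: leading byte 0xEA = 11101010 → 3-byte char #6 = EA AC B5.
Leading byte 0xEA = 11101010 matches 1110xxxx → 3-byte sequence.
Byte 1: 0xEA = 11101010, payload 1010 (4 bits).
Byte 2: 0xAC = 10101100 (10xxxxxx ✓), payload 101100.
Byte 3: 0xB5 = 10110101 (10xxxxxx ✓), payload 110101.
Concatenate: 1010101100110101 = 0xAB35 (16 bits → U+AB35).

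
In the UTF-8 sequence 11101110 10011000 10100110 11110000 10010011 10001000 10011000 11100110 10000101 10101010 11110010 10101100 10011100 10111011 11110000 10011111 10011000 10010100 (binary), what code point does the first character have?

Offset 0: leading byte 0xEE = 11101110 → 3-byte char #1 = EE 98 A6.
Leading byte 0xEE = 11101110 matches 1110xxxx → 3-byte sequence.
Byte 1: 0xEE = 11101110, payload 1110 (4 bits).
Byte 2: 0x98 = 10011000 (10xxxxxx ✓), payload 011000.
Byte 3: 0xA6 = 10100110 (10xxxxxx ✓), payload 100110.
Concatenate: 1110011000100110 = 0xE626 (16 bits → U+E626).

U+E626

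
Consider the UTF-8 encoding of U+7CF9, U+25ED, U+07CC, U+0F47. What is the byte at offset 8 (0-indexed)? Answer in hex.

0xE0

U+7CF9 → 3-byte form E7 B3 B9 at offsets 0–2.
U+25ED → 3-byte form E2 97 AD at offsets 3–5.
U+07CC → 2-byte form DF 8C at offsets 6–7.
U+0F47 → 3-byte form E0 BD 87 at offsets 8–10.
Offset 8 falls in char 4's range; it's byte 1 of E0 BD 87 = 0xE0.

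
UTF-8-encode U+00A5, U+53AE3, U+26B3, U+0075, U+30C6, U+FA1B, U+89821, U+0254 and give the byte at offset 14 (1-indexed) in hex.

1-indexed offset 14 is 0-indexed offset 13.
U+00A5 → 2-byte form C2 A5 at offsets 0–1.
U+53AE3 → 4-byte form F1 93 AB A3 at offsets 2–5.
U+26B3 → 3-byte form E2 9A B3 at offsets 6–8.
U+0075 → 1-byte form 75 at offsets 9–9.
U+30C6 → 3-byte form E3 83 86 at offsets 10–12.
U+FA1B → 3-byte form EF A8 9B at offsets 13–15.
Offset 13 falls in char 6's range; it's byte 1 of EF A8 9B = 0xEF.

0xEF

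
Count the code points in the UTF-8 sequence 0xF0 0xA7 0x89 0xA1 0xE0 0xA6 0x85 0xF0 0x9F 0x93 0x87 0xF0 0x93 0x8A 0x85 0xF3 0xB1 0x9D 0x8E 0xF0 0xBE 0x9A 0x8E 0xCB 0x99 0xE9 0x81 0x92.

8

Byte at offset 0: 0xF0 = 11110000 → 4-byte char (#1). Advance 4.
Byte at offset 4: 0xE0 = 11100000 → 3-byte char (#2). Advance 3.
Byte at offset 7: 0xF0 = 11110000 → 4-byte char (#3). Advance 4.
Byte at offset 11: 0xF0 = 11110000 → 4-byte char (#4). Advance 4.
Byte at offset 15: 0xF3 = 11110011 → 4-byte char (#5). Advance 4.
Byte at offset 19: 0xF0 = 11110000 → 4-byte char (#6). Advance 4.
Byte at offset 23: 0xCB = 11001011 → 2-byte char (#7). Advance 2.
Byte at offset 25: 0xE9 = 11101001 → 3-byte char (#8). Advance 3.
Reached end at offset 28 after 8 code points.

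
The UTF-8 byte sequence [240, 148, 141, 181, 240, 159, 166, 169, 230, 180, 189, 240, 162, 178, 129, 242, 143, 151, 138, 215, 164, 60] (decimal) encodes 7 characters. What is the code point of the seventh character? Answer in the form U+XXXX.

Offset 0: leading byte 0xF0 = 11110000 → 4-byte char #1 = F0 94 8D B5.
Offset 4: leading byte 0xF0 = 11110000 → 4-byte char #2 = F0 9F A6 A9.
Offset 8: leading byte 0xE6 = 11100110 → 3-byte char #3 = E6 B4 BD.
Offset 11: leading byte 0xF0 = 11110000 → 4-byte char #4 = F0 A2 B2 81.
Offset 15: leading byte 0xF2 = 11110010 → 4-byte char #5 = F2 8F 97 8A.
Offset 19: leading byte 0xD7 = 11010111 → 2-byte char #6 = D7 A4.
Offset 21: leading byte 0x3C = 00111100 → 1-byte char #7 = 3C.
Leading byte 0x3C = 00111100 matches 0xxxxxxx → 1-byte sequence.
Byte 1: 0x3C = 00111100, payload 0111100 (7 bits).
Concatenate: 0111100 = 0x3C (7 bits → U+003C).

U+003C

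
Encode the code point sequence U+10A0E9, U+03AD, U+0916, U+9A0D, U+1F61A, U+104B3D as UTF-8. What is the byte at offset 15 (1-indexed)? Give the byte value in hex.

1-indexed offset 15 is 0-indexed offset 14.
U+10A0E9 → 4-byte form F4 8A 83 A9 at offsets 0–3.
U+03AD → 2-byte form CE AD at offsets 4–5.
U+0916 → 3-byte form E0 A4 96 at offsets 6–8.
U+9A0D → 3-byte form E9 A8 8D at offsets 9–11.
U+1F61A → 4-byte form F0 9F 98 9A at offsets 12–15.
Offset 14 falls in char 5's range; it's byte 3 of F0 9F 98 9A = 0x98.

0x98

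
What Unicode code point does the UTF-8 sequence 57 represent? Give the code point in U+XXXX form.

U+0057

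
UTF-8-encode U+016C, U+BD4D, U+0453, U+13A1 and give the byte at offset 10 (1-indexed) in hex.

0xA1

1-indexed offset 10 is 0-indexed offset 9.
U+016C → 2-byte form C5 AC at offsets 0–1.
U+BD4D → 3-byte form EB B5 8D at offsets 2–4.
U+0453 → 2-byte form D1 93 at offsets 5–6.
U+13A1 → 3-byte form E1 8E A1 at offsets 7–9.
Offset 9 falls in char 4's range; it's byte 3 of E1 8E A1 = 0xA1.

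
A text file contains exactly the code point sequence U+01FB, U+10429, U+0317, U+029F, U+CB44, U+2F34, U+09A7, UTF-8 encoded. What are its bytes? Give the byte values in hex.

C7 BB F0 90 90 A9 CC 97 CA 9F EC AD 84 E2 BC B4 E0 A6 A7

U+01FB: 2-byte form → C7 BB.
U+10429: 4-byte form → F0 90 90 A9.
U+0317: 2-byte form → CC 97.
U+029F: 2-byte form → CA 9F.
U+CB44: 3-byte form → EC AD 84.
U+2F34: 3-byte form → E2 BC B4.
U+09A7: 3-byte form → E0 A6 A7.
Concatenated (19 bytes): C7 BB F0 90 90 A9 CC 97 CA 9F EC AD 84 E2 BC B4 E0 A6 A7.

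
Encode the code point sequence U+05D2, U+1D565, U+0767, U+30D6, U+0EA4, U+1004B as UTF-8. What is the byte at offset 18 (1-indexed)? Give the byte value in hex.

0x8B

1-indexed offset 18 is 0-indexed offset 17.
U+05D2 → 2-byte form D7 92 at offsets 0–1.
U+1D565 → 4-byte form F0 9D 95 A5 at offsets 2–5.
U+0767 → 2-byte form DD A7 at offsets 6–7.
U+30D6 → 3-byte form E3 83 96 at offsets 8–10.
U+0EA4 → 3-byte form E0 BA A4 at offsets 11–13.
U+1004B → 4-byte form F0 90 81 8B at offsets 14–17.
Offset 17 falls in char 6's range; it's byte 4 of F0 90 81 8B = 0x8B.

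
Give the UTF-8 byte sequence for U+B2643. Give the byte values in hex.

U+B2643 = 0xB2643 = 730691 decimal. In range U+10000–U+10FFFF → 4-byte form: 11110xxx 10xxxxxx 10xxxxxx 10xxxxxx.
Binary (21 bits): 010110010011001000011.
Split 3+6+6+6: 010 | 110010 | 011001 | 000011.
Byte 1: 11110010 = 0xF2.
Byte 2: 10110010 = 0xB2.
Byte 3: 10011001 = 0x99.
Byte 4: 10000011 = 0x83.

F2 B2 99 83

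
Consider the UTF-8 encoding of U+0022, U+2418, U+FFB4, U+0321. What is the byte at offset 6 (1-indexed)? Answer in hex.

1-indexed offset 6 is 0-indexed offset 5.
U+0022 → 1-byte form 22 at offsets 0–0.
U+2418 → 3-byte form E2 90 98 at offsets 1–3.
U+FFB4 → 3-byte form EF BE B4 at offsets 4–6.
Offset 5 falls in char 3's range; it's byte 2 of EF BE B4 = 0xBE.

0xBE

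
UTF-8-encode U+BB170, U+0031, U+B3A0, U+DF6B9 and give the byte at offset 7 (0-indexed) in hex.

U+BB170 → 4-byte form F2 BB 85 B0 at offsets 0–3.
U+0031 → 1-byte form 31 at offsets 4–4.
U+B3A0 → 3-byte form EB 8E A0 at offsets 5–7.
Offset 7 falls in char 3's range; it's byte 3 of EB 8E A0 = 0xA0.

0xA0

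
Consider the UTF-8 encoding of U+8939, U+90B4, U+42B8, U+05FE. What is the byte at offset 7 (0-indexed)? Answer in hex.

U+8939 → 3-byte form E8 A4 B9 at offsets 0–2.
U+90B4 → 3-byte form E9 82 B4 at offsets 3–5.
U+42B8 → 3-byte form E4 8A B8 at offsets 6–8.
Offset 7 falls in char 3's range; it's byte 2 of E4 8A B8 = 0x8A.

0x8A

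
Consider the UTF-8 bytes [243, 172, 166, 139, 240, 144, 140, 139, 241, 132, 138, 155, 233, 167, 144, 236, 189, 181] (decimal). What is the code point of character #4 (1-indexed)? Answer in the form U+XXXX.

U+99D0

Offset 0: leading byte 0xF3 = 11110011 → 4-byte char #1 = F3 AC A6 8B.
Offset 4: leading byte 0xF0 = 11110000 → 4-byte char #2 = F0 90 8C 8B.
Offset 8: leading byte 0xF1 = 11110001 → 4-byte char #3 = F1 84 8A 9B.
Offset 12: leading byte 0xE9 = 11101001 → 3-byte char #4 = E9 A7 90.
Leading byte 0xE9 = 11101001 matches 1110xxxx → 3-byte sequence.
Byte 1: 0xE9 = 11101001, payload 1001 (4 bits).
Byte 2: 0xA7 = 10100111 (10xxxxxx ✓), payload 100111.
Byte 3: 0x90 = 10010000 (10xxxxxx ✓), payload 010000.
Concatenate: 1001100111010000 = 0x99D0 (16 bits → U+99D0).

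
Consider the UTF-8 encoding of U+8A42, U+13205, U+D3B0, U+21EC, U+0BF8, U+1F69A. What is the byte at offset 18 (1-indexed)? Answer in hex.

1-indexed offset 18 is 0-indexed offset 17.
U+8A42 → 3-byte form E8 A9 82 at offsets 0–2.
U+13205 → 4-byte form F0 93 88 85 at offsets 3–6.
U+D3B0 → 3-byte form ED 8E B0 at offsets 7–9.
U+21EC → 3-byte form E2 87 AC at offsets 10–12.
U+0BF8 → 3-byte form E0 AF B8 at offsets 13–15.
U+1F69A → 4-byte form F0 9F 9A 9A at offsets 16–19.
Offset 17 falls in char 6's range; it's byte 2 of F0 9F 9A 9A = 0x9F.

0x9F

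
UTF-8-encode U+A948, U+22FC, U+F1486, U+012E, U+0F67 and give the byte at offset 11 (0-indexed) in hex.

U+A948 → 3-byte form EA A5 88 at offsets 0–2.
U+22FC → 3-byte form E2 8B BC at offsets 3–5.
U+F1486 → 4-byte form F3 B1 92 86 at offsets 6–9.
U+012E → 2-byte form C4 AE at offsets 10–11.
Offset 11 falls in char 4's range; it's byte 2 of C4 AE = 0xAE.

0xAE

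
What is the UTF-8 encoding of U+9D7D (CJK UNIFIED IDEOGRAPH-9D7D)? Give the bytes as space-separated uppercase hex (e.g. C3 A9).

E9 B5 BD

U+9D7D = 0x9D7D = 40317 decimal. In range U+0800–U+FFFF → 3-byte form: 1110xxxx 10xxxxxx 10xxxxxx.
Binary (16 bits): 1001110101111101.
Split 4+6+6: 1001 | 110101 | 111101.
Byte 1: 11101001 = 0xE9.
Byte 2: 10110101 = 0xB5.
Byte 3: 10111101 = 0xBD.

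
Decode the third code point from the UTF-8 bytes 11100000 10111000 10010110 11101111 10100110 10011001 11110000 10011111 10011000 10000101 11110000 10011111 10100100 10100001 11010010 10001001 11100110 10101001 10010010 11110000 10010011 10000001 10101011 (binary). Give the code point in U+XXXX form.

U+1F605

Offset 0: leading byte 0xE0 = 11100000 → 3-byte char #1 = E0 B8 96.
Offset 3: leading byte 0xEF = 11101111 → 3-byte char #2 = EF A6 99.
Offset 6: leading byte 0xF0 = 11110000 → 4-byte char #3 = F0 9F 98 85.
Leading byte 0xF0 = 11110000 matches 11110xxx → 4-byte sequence.
Byte 1: 0xF0 = 11110000, payload 000 (3 bits).
Byte 2: 0x9F = 10011111 (10xxxxxx ✓), payload 011111.
Byte 3: 0x98 = 10011000 (10xxxxxx ✓), payload 011000.
Byte 4: 0x85 = 10000101 (10xxxxxx ✓), payload 000101.
Concatenate: 000011111011000000101 = 0x1F605 (21 bits → U+1F605).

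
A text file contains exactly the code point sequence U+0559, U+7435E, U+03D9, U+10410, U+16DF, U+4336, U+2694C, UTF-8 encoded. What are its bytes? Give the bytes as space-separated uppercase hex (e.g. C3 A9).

D5 99 F1 B4 8D 9E CF 99 F0 90 90 90 E1 9B 9F E4 8C B6 F0 A6 A5 8C

U+0559: 2-byte form → D5 99.
U+7435E: 4-byte form → F1 B4 8D 9E.
U+03D9: 2-byte form → CF 99.
U+10410: 4-byte form → F0 90 90 90.
U+16DF: 3-byte form → E1 9B 9F.
U+4336: 3-byte form → E4 8C B6.
U+2694C: 4-byte form → F0 A6 A5 8C.
Concatenated (22 bytes): D5 99 F1 B4 8D 9E CF 99 F0 90 90 90 E1 9B 9F E4 8C B6 F0 A6 A5 8C.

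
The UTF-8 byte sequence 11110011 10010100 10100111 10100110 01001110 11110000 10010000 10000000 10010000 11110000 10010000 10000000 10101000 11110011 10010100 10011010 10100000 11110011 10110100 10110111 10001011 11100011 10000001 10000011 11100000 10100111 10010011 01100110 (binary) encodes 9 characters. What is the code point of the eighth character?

U+09D3

Offset 0: leading byte 0xF3 = 11110011 → 4-byte char #1 = F3 94 A7 A6.
Offset 4: leading byte 0x4E = 01001110 → 1-byte char #2 = 4E.
Offset 5: leading byte 0xF0 = 11110000 → 4-byte char #3 = F0 90 80 90.
Offset 9: leading byte 0xF0 = 11110000 → 4-byte char #4 = F0 90 80 A8.
Offset 13: leading byte 0xF3 = 11110011 → 4-byte char #5 = F3 94 9A A0.
Offset 17: leading byte 0xF3 = 11110011 → 4-byte char #6 = F3 B4 B7 8B.
Offset 21: leading byte 0xE3 = 11100011 → 3-byte char #7 = E3 81 83.
Offset 24: leading byte 0xE0 = 11100000 → 3-byte char #8 = E0 A7 93.
Leading byte 0xE0 = 11100000 matches 1110xxxx → 3-byte sequence.
Byte 1: 0xE0 = 11100000, payload 0000 (4 bits).
Byte 2: 0xA7 = 10100111 (10xxxxxx ✓), payload 100111.
Byte 3: 0x93 = 10010011 (10xxxxxx ✓), payload 010011.
Concatenate: 0000100111010011 = 0x9D3 (16 bits → U+09D3).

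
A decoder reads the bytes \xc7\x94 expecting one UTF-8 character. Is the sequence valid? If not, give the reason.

valid

Leading byte 0xC7 = 11000111 → 2-byte form.
Continuation bytes 0x94=10010100 all match 10xxxxxx.
Decoded value 0x1D4 is ≥ 0x80 (shortest form) and not a surrogate.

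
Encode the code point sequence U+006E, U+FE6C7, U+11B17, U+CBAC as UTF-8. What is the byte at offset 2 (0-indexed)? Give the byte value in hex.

U+006E → 1-byte form 6E at offsets 0–0.
U+FE6C7 → 4-byte form F3 BE 9B 87 at offsets 1–4.
Offset 2 falls in char 2's range; it's byte 2 of F3 BE 9B 87 = 0xBE.

0xBE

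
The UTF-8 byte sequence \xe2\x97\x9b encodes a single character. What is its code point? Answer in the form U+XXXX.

Leading byte 0xE2 = 11100010 matches 1110xxxx → 3-byte sequence.
Byte 1: 0xE2 = 11100010, payload 0010 (4 bits).
Byte 2: 0x97 = 10010111 (10xxxxxx ✓), payload 010111.
Byte 3: 0x9B = 10011011 (10xxxxxx ✓), payload 011011.
Concatenate: 0010010111011011 = 0x25DB (16 bits → U+25DB).

U+25DB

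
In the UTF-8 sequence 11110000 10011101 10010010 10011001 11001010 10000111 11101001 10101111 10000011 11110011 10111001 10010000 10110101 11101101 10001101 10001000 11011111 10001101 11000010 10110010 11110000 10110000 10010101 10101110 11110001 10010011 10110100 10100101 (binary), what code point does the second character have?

Offset 0: leading byte 0xF0 = 11110000 → 4-byte char #1 = F0 9D 92 99.
Offset 4: leading byte 0xCA = 11001010 → 2-byte char #2 = CA 87.
Leading byte 0xCA = 11001010 matches 110xxxxx → 2-byte sequence.
Byte 1: 0xCA = 11001010, payload 01010 (5 bits).
Byte 2: 0x87 = 10000111 (10xxxxxx ✓), payload 000111.
Concatenate: 01010000111 = 0x287 (11 bits → U+0287).

U+0287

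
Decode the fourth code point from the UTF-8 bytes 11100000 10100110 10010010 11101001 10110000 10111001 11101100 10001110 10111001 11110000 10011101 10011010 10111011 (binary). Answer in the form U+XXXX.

Offset 0: leading byte 0xE0 = 11100000 → 3-byte char #1 = E0 A6 92.
Offset 3: leading byte 0xE9 = 11101001 → 3-byte char #2 = E9 B0 B9.
Offset 6: leading byte 0xEC = 11101100 → 3-byte char #3 = EC 8E B9.
Offset 9: leading byte 0xF0 = 11110000 → 4-byte char #4 = F0 9D 9A BB.
Leading byte 0xF0 = 11110000 matches 11110xxx → 4-byte sequence.
Byte 1: 0xF0 = 11110000, payload 000 (3 bits).
Byte 2: 0x9D = 10011101 (10xxxxxx ✓), payload 011101.
Byte 3: 0x9A = 10011010 (10xxxxxx ✓), payload 011010.
Byte 4: 0xBB = 10111011 (10xxxxxx ✓), payload 111011.
Concatenate: 000011101011010111011 = 0x1D6BB (21 bits → U+1D6BB).

U+1D6BB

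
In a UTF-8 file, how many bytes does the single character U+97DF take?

U+97DF = 0x97DF. UTF-8 uses 1 byte below 0x80, 2 below 0x800, 3 below 0x10000, 4 up to 0x10FFFF. 0x97DF is in U+0800–U+FFFF → 3 bytes.

3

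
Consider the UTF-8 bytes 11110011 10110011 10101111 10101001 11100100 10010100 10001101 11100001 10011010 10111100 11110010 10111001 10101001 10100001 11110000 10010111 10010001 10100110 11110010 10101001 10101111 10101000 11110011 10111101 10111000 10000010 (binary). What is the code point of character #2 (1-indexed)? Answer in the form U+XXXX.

U+450D

Offset 0: leading byte 0xF3 = 11110011 → 4-byte char #1 = F3 B3 AF A9.
Offset 4: leading byte 0xE4 = 11100100 → 3-byte char #2 = E4 94 8D.
Leading byte 0xE4 = 11100100 matches 1110xxxx → 3-byte sequence.
Byte 1: 0xE4 = 11100100, payload 0100 (4 bits).
Byte 2: 0x94 = 10010100 (10xxxxxx ✓), payload 010100.
Byte 3: 0x8D = 10001101 (10xxxxxx ✓), payload 001101.
Concatenate: 0100010100001101 = 0x450D (16 bits → U+450D).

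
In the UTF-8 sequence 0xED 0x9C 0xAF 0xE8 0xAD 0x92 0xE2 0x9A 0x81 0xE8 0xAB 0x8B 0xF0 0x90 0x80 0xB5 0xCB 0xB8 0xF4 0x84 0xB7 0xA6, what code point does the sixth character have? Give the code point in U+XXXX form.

Offset 0: leading byte 0xED = 11101101 → 3-byte char #1 = ED 9C AF.
Offset 3: leading byte 0xE8 = 11101000 → 3-byte char #2 = E8 AD 92.
Offset 6: leading byte 0xE2 = 11100010 → 3-byte char #3 = E2 9A 81.
Offset 9: leading byte 0xE8 = 11101000 → 3-byte char #4 = E8 AB 8B.
Offset 12: leading byte 0xF0 = 11110000 → 4-byte char #5 = F0 90 80 B5.
Offset 16: leading byte 0xCB = 11001011 → 2-byte char #6 = CB B8.
Leading byte 0xCB = 11001011 matches 110xxxxx → 2-byte sequence.
Byte 1: 0xCB = 11001011, payload 01011 (5 bits).
Byte 2: 0xB8 = 10111000 (10xxxxxx ✓), payload 111000.
Concatenate: 01011111000 = 0x2F8 (11 bits → U+02F8).

U+02F8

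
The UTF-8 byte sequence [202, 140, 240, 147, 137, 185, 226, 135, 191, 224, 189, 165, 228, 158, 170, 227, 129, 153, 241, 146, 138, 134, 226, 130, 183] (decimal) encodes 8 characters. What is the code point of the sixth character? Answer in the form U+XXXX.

Offset 0: leading byte 0xCA = 11001010 → 2-byte char #1 = CA 8C.
Offset 2: leading byte 0xF0 = 11110000 → 4-byte char #2 = F0 93 89 B9.
Offset 6: leading byte 0xE2 = 11100010 → 3-byte char #3 = E2 87 BF.
Offset 9: leading byte 0xE0 = 11100000 → 3-byte char #4 = E0 BD A5.
Offset 12: leading byte 0xE4 = 11100100 → 3-byte char #5 = E4 9E AA.
Offset 15: leading byte 0xE3 = 11100011 → 3-byte char #6 = E3 81 99.
Leading byte 0xE3 = 11100011 matches 1110xxxx → 3-byte sequence.
Byte 1: 0xE3 = 11100011, payload 0011 (4 bits).
Byte 2: 0x81 = 10000001 (10xxxxxx ✓), payload 000001.
Byte 3: 0x99 = 10011001 (10xxxxxx ✓), payload 011001.
Concatenate: 0011000001011001 = 0x3059 (16 bits → U+3059).

U+3059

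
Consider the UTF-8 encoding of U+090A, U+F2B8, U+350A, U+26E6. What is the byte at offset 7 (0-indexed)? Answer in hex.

0x94

U+090A → 3-byte form E0 A4 8A at offsets 0–2.
U+F2B8 → 3-byte form EF 8A B8 at offsets 3–5.
U+350A → 3-byte form E3 94 8A at offsets 6–8.
Offset 7 falls in char 3's range; it's byte 2 of E3 94 8A = 0x94.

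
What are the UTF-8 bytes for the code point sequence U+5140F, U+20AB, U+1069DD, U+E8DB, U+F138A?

F1 91 90 8F E2 82 AB F4 86 A7 9D EE A3 9B F3 B1 8E 8A

U+5140F: 4-byte form → F1 91 90 8F.
U+20AB: 3-byte form → E2 82 AB.
U+1069DD: 4-byte form → F4 86 A7 9D.
U+E8DB: 3-byte form → EE A3 9B.
U+F138A: 4-byte form → F3 B1 8E 8A.
Concatenated (18 bytes): F1 91 90 8F E2 82 AB F4 86 A7 9D EE A3 9B F3 B1 8E 8A.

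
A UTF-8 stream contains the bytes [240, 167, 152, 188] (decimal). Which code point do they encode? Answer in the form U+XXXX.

Leading byte 0xF0 = 11110000 matches 11110xxx → 4-byte sequence.
Byte 1: 0xF0 = 11110000, payload 000 (3 bits).
Byte 2: 0xA7 = 10100111 (10xxxxxx ✓), payload 100111.
Byte 3: 0x98 = 10011000 (10xxxxxx ✓), payload 011000.
Byte 4: 0xBC = 10111100 (10xxxxxx ✓), payload 111100.
Concatenate: 000100111011000111100 = 0x2763C (21 bits → U+2763C).

U+2763C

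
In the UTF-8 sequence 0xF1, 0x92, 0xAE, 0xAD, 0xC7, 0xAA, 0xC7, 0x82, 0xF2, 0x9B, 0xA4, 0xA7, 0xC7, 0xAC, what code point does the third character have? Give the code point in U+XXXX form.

U+01C2

Offset 0: leading byte 0xF1 = 11110001 → 4-byte char #1 = F1 92 AE AD.
Offset 4: leading byte 0xC7 = 11000111 → 2-byte char #2 = C7 AA.
Offset 6: leading byte 0xC7 = 11000111 → 2-byte char #3 = C7 82.
Leading byte 0xC7 = 11000111 matches 110xxxxx → 2-byte sequence.
Byte 1: 0xC7 = 11000111, payload 00111 (5 bits).
Byte 2: 0x82 = 10000010 (10xxxxxx ✓), payload 000010.
Concatenate: 00111000010 = 0x1C2 (11 bits → U+01C2).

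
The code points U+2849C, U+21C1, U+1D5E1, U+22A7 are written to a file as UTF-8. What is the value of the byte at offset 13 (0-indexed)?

U+2849C → 4-byte form F0 A8 92 9C at offsets 0–3.
U+21C1 → 3-byte form E2 87 81 at offsets 4–6.
U+1D5E1 → 4-byte form F0 9D 97 A1 at offsets 7–10.
U+22A7 → 3-byte form E2 8A A7 at offsets 11–13.
Offset 13 falls in char 4's range; it's byte 3 of E2 8A A7 = 0xA7.

0xA7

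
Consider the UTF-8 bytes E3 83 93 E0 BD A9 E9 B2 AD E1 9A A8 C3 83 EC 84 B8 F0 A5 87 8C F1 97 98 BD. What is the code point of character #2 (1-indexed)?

Offset 0: leading byte 0xE3 = 11100011 → 3-byte char #1 = E3 83 93.
Offset 3: leading byte 0xE0 = 11100000 → 3-byte char #2 = E0 BD A9.
Leading byte 0xE0 = 11100000 matches 1110xxxx → 3-byte sequence.
Byte 1: 0xE0 = 11100000, payload 0000 (4 bits).
Byte 2: 0xBD = 10111101 (10xxxxxx ✓), payload 111101.
Byte 3: 0xA9 = 10101001 (10xxxxxx ✓), payload 101001.
Concatenate: 0000111101101001 = 0xF69 (16 bits → U+0F69).

U+0F69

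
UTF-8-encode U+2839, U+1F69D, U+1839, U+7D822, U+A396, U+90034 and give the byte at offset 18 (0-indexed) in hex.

U+2839 → 3-byte form E2 A0 B9 at offsets 0–2.
U+1F69D → 4-byte form F0 9F 9A 9D at offsets 3–6.
U+1839 → 3-byte form E1 A0 B9 at offsets 7–9.
U+7D822 → 4-byte form F1 BD A0 A2 at offsets 10–13.
U+A396 → 3-byte form EA 8E 96 at offsets 14–16.
U+90034 → 4-byte form F2 90 80 B4 at offsets 17–20.
Offset 18 falls in char 6's range; it's byte 2 of F2 90 80 B4 = 0x90.

0x90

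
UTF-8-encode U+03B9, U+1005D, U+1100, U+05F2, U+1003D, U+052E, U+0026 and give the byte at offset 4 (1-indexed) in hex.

0x90

1-indexed offset 4 is 0-indexed offset 3.
U+03B9 → 2-byte form CE B9 at offsets 0–1.
U+1005D → 4-byte form F0 90 81 9D at offsets 2–5.
Offset 3 falls in char 2's range; it's byte 2 of F0 90 81 9D = 0x90.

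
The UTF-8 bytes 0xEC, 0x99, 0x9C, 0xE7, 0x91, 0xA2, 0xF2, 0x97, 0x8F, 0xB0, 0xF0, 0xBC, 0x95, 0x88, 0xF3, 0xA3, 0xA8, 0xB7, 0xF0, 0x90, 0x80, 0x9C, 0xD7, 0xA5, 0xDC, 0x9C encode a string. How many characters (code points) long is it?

8

Byte at offset 0: 0xEC = 11101100 → 3-byte char (#1). Advance 3.
Byte at offset 3: 0xE7 = 11100111 → 3-byte char (#2). Advance 3.
Byte at offset 6: 0xF2 = 11110010 → 4-byte char (#3). Advance 4.
Byte at offset 10: 0xF0 = 11110000 → 4-byte char (#4). Advance 4.
Byte at offset 14: 0xF3 = 11110011 → 4-byte char (#5). Advance 4.
Byte at offset 18: 0xF0 = 11110000 → 4-byte char (#6). Advance 4.
Byte at offset 22: 0xD7 = 11010111 → 2-byte char (#7). Advance 2.
Byte at offset 24: 0xDC = 11011100 → 2-byte char (#8). Advance 2.
Reached end at offset 26 after 8 code points.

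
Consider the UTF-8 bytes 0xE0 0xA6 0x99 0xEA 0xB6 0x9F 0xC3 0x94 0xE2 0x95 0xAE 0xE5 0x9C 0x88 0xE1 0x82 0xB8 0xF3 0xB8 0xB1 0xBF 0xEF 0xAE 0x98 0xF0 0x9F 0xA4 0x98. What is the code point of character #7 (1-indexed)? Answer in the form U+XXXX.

U+F8C7F

Offset 0: leading byte 0xE0 = 11100000 → 3-byte char #1 = E0 A6 99.
Offset 3: leading byte 0xEA = 11101010 → 3-byte char #2 = EA B6 9F.
Offset 6: leading byte 0xC3 = 11000011 → 2-byte char #3 = C3 94.
Offset 8: leading byte 0xE2 = 11100010 → 3-byte char #4 = E2 95 AE.
Offset 11: leading byte 0xE5 = 11100101 → 3-byte char #5 = E5 9C 88.
Offset 14: leading byte 0xE1 = 11100001 → 3-byte char #6 = E1 82 B8.
Offset 17: leading byte 0xF3 = 11110011 → 4-byte char #7 = F3 B8 B1 BF.
Leading byte 0xF3 = 11110011 matches 11110xxx → 4-byte sequence.
Byte 1: 0xF3 = 11110011, payload 011 (3 bits).
Byte 2: 0xB8 = 10111000 (10xxxxxx ✓), payload 111000.
Byte 3: 0xB1 = 10110001 (10xxxxxx ✓), payload 110001.
Byte 4: 0xBF = 10111111 (10xxxxxx ✓), payload 111111.
Concatenate: 011111000110001111111 = 0xF8C7F (21 bits → U+F8C7F).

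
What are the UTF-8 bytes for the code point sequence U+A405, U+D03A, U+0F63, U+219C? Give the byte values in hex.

EA 90 85 ED 80 BA E0 BD A3 E2 86 9C

U+A405: 3-byte form → EA 90 85.
U+D03A: 3-byte form → ED 80 BA.
U+0F63: 3-byte form → E0 BD A3.
U+219C: 3-byte form → E2 86 9C.
Concatenated (12 bytes): EA 90 85 ED 80 BA E0 BD A3 E2 86 9C.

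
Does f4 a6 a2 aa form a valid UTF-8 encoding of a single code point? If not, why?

Leading byte 0xF4 = 11110100 → 4-byte form.
Payload = 0x1268AA, which exceeds U+10FFFF, the maximum Unicode code point. (Leading bytes F5–FF, or F4 followed by ≥ 0x90, are invalid.)

invalid (encodes a value above U+10FFFF)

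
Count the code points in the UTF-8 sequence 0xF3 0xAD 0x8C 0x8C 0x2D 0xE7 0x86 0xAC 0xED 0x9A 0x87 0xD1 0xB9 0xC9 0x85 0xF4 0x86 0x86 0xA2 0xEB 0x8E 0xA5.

Byte at offset 0: 0xF3 = 11110011 → 4-byte char (#1). Advance 4.
Byte at offset 4: 0x2D = 00101101 → 1-byte char (#2). Advance 1.
Byte at offset 5: 0xE7 = 11100111 → 3-byte char (#3). Advance 3.
Byte at offset 8: 0xED = 11101101 → 3-byte char (#4). Advance 3.
Byte at offset 11: 0xD1 = 11010001 → 2-byte char (#5). Advance 2.
Byte at offset 13: 0xC9 = 11001001 → 2-byte char (#6). Advance 2.
Byte at offset 15: 0xF4 = 11110100 → 4-byte char (#7). Advance 4.
Byte at offset 19: 0xEB = 11101011 → 3-byte char (#8). Advance 3.
Reached end at offset 22 after 8 code points.

8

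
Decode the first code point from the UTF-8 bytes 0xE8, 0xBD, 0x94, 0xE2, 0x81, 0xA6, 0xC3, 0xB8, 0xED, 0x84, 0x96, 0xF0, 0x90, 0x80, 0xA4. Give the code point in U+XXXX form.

U+8F54

Offset 0: leading byte 0xE8 = 11101000 → 3-byte char #1 = E8 BD 94.
Leading byte 0xE8 = 11101000 matches 1110xxxx → 3-byte sequence.
Byte 1: 0xE8 = 11101000, payload 1000 (4 bits).
Byte 2: 0xBD = 10111101 (10xxxxxx ✓), payload 111101.
Byte 3: 0x94 = 10010100 (10xxxxxx ✓), payload 010100.
Concatenate: 1000111101010100 = 0x8F54 (16 bits → U+8F54).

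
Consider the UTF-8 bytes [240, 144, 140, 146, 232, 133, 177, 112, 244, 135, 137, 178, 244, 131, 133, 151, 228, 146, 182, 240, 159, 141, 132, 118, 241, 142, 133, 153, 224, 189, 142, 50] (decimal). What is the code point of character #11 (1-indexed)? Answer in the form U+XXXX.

Offset 0: leading byte 0xF0 = 11110000 → 4-byte char #1 = F0 90 8C 92.
Offset 4: leading byte 0xE8 = 11101000 → 3-byte char #2 = E8 85 B1.
Offset 7: leading byte 0x70 = 01110000 → 1-byte char #3 = 70.
Offset 8: leading byte 0xF4 = 11110100 → 4-byte char #4 = F4 87 89 B2.
Offset 12: leading byte 0xF4 = 11110100 → 4-byte char #5 = F4 83 85 97.
Offset 16: leading byte 0xE4 = 11100100 → 3-byte char #6 = E4 92 B6.
Offset 19: leading byte 0xF0 = 11110000 → 4-byte char #7 = F0 9F 8D 84.
Offset 23: leading byte 0x76 = 01110110 → 1-byte char #8 = 76.
Offset 24: leading byte 0xF1 = 11110001 → 4-byte char #9 = F1 8E 85 99.
Offset 28: leading byte 0xE0 = 11100000 → 3-byte char #10 = E0 BD 8E.
Offset 31: leading byte 0x32 = 00110010 → 1-byte char #11 = 32.
Leading byte 0x32 = 00110010 matches 0xxxxxxx → 1-byte sequence.
Byte 1: 0x32 = 00110010, payload 0110010 (7 bits).
Concatenate: 0110010 = 0x32 (7 bits → U+0032).

U+0032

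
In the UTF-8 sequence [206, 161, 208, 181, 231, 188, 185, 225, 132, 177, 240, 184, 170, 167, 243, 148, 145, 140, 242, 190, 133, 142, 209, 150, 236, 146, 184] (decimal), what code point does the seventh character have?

Offset 0: leading byte 0xCE = 11001110 → 2-byte char #1 = CE A1.
Offset 2: leading byte 0xD0 = 11010000 → 2-byte char #2 = D0 B5.
Offset 4: leading byte 0xE7 = 11100111 → 3-byte char #3 = E7 BC B9.
Offset 7: leading byte 0xE1 = 11100001 → 3-byte char #4 = E1 84 B1.
Offset 10: leading byte 0xF0 = 11110000 → 4-byte char #5 = F0 B8 AA A7.
Offset 14: leading byte 0xF3 = 11110011 → 4-byte char #6 = F3 94 91 8C.
Offset 18: leading byte 0xF2 = 11110010 → 4-byte char #7 = F2 BE 85 8E.
Leading byte 0xF2 = 11110010 matches 11110xxx → 4-byte sequence.
Byte 1: 0xF2 = 11110010, payload 010 (3 bits).
Byte 2: 0xBE = 10111110 (10xxxxxx ✓), payload 111110.
Byte 3: 0x85 = 10000101 (10xxxxxx ✓), payload 000101.
Byte 4: 0x8E = 10001110 (10xxxxxx ✓), payload 001110.
Concatenate: 010111110000101001110 = 0xBE14E (21 bits → U+BE14E).

U+BE14E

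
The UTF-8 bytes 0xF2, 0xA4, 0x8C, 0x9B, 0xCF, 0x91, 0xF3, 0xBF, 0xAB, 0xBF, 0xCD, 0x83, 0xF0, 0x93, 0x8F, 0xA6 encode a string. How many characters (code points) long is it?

Byte at offset 0: 0xF2 = 11110010 → 4-byte char (#1). Advance 4.
Byte at offset 4: 0xCF = 11001111 → 2-byte char (#2). Advance 2.
Byte at offset 6: 0xF3 = 11110011 → 4-byte char (#3). Advance 4.
Byte at offset 10: 0xCD = 11001101 → 2-byte char (#4). Advance 2.
Byte at offset 12: 0xF0 = 11110000 → 4-byte char (#5). Advance 4.
Reached end at offset 16 after 5 code points.

5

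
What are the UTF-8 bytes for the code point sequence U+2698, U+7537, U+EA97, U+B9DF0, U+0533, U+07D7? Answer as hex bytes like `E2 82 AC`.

U+2698: 3-byte form → E2 9A 98.
U+7537: 3-byte form → E7 94 B7.
U+EA97: 3-byte form → EE AA 97.
U+B9DF0: 4-byte form → F2 B9 B7 B0.
U+0533: 2-byte form → D4 B3.
U+07D7: 2-byte form → DF 97.
Concatenated (17 bytes): E2 9A 98 E7 94 B7 EE AA 97 F2 B9 B7 B0 D4 B3 DF 97.

E2 9A 98 E7 94 B7 EE AA 97 F2 B9 B7 B0 D4 B3 DF 97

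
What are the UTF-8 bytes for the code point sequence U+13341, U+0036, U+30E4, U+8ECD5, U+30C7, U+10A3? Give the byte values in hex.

F0 93 8D 81 36 E3 83 A4 F2 8E B3 95 E3 83 87 E1 82 A3

U+13341: 4-byte form → F0 93 8D 81.
U+0036: 1-byte form → 36.
U+30E4: 3-byte form → E3 83 A4.
U+8ECD5: 4-byte form → F2 8E B3 95.
U+30C7: 3-byte form → E3 83 87.
U+10A3: 3-byte form → E1 82 A3.
Concatenated (18 bytes): F0 93 8D 81 36 E3 83 A4 F2 8E B3 95 E3 83 87 E1 82 A3.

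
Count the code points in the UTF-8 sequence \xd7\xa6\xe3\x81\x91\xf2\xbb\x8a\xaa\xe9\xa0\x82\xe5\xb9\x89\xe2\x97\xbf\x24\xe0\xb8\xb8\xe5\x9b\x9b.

Byte at offset 0: 0xD7 = 11010111 → 2-byte char (#1). Advance 2.
Byte at offset 2: 0xE3 = 11100011 → 3-byte char (#2). Advance 3.
Byte at offset 5: 0xF2 = 11110010 → 4-byte char (#3). Advance 4.
Byte at offset 9: 0xE9 = 11101001 → 3-byte char (#4). Advance 3.
Byte at offset 12: 0xE5 = 11100101 → 3-byte char (#5). Advance 3.
Byte at offset 15: 0xE2 = 11100010 → 3-byte char (#6). Advance 3.
Byte at offset 18: 0x24 = 00100100 → 1-byte char (#7). Advance 1.
Byte at offset 19: 0xE0 = 11100000 → 3-byte char (#8). Advance 3.
Byte at offset 22: 0xE5 = 11100101 → 3-byte char (#9). Advance 3.
Reached end at offset 25 after 9 code points.

9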